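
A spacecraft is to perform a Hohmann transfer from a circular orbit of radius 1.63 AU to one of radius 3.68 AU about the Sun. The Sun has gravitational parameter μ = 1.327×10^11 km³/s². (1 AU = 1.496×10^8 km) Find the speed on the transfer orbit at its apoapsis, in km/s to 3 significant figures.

v = 12.2 km/s

In km: r₁ = 1.63 × 1.496×10^8 = 2.43848×10^8 km; r₂ = 3.68 × 1.496×10^8 = 5.50528×10^8 km.
The Hohmann ellipse has a_t = (r₁ + r₂)/2 = 3.97188×10^8 km.
At apoapsis, r = 5.50528×10^8 km.
From the vis-viva equation, v = √[μ(2/r − 1/a_t)] = 12.16 km/s.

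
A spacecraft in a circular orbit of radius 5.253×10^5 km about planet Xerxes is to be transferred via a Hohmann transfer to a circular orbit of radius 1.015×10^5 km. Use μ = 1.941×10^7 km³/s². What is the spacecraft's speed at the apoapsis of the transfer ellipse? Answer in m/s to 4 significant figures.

The Hohmann ellipse has a_t = (r₁ + r₂)/2 = 3.134×10^5 km.
The apoapsis of the transfer ellipse is at r = 5.253×10^5 km.
From the vis-viva equation, v = √[μ(2/r − 1/a_t)] = 3.459 km/s.

v = 3459 m/s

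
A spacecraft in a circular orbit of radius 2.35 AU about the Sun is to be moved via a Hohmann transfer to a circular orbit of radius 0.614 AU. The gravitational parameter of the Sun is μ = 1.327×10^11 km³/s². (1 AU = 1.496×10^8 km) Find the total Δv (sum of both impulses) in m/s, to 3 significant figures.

In km: r₁ = 2.35 × 1.496×10^8 = 3.5156×10^8 km; r₂ = 0.614 × 1.496×10^8 = 9.18544×10^7 km.
Semi-major axis of the transfer orbit: a_t = (3.5156×10^8 + 9.18544×10^7)/2 = 2.217072×10^8 km.
Circular speed at r₁: v₁ = √(μ/r₁) = √(1.327×10^11/3.5156×10^8) = 19.428 km/s.
On the transfer ellipse at r₁, vis-viva equation gives v_a = √[μ(2/r₁ − 1/a_t)] = 12.505 km/s.
First burn Δv₁ = |v_a − v₁| = 6.923 km/s.
Circular speed at r₂: v₂ = √(μ/r₂) = 38.0089 km/s.
Transfer-orbit speed at r₂: v_p = √[μ(2/r₂ − 1/a_t)] = 47.8625 km/s.
Second burn Δv₂ = |v₂ − v_p| = 9.854 km/s.
Δv = Δv₁ + Δv₂ = 6.923 + 9.854 = 16.78 km/s.

Δv = 16800 m/s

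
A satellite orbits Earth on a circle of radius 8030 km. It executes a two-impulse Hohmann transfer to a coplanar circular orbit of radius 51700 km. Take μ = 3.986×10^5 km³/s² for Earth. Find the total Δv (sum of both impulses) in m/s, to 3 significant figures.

Δv = 3560 m/s

Transfer-ellipse semi-major axis a_t = (r₁ + r₂)/2 = (8030 + 51700)/2 = 29865 km.
Circular speed at r₁: v₁ = √(μ/r₁) = √(3.986×10^5/8030) = 7.0455 km/s.
Transfer-orbit speed at r₁ (vis-viva equation): v_p = √[μ(2/r₁ − 1/a_t)] = 9.2699 km/s.
First burn Δv₁ = |v_p − v₁| = 2.224 km/s.
Circular speed at r₂: v₂ = √(μ/r₂) = 2.777 km/s.
Transfer-orbit speed at r₂: v_a = √[μ(2/r₂ − 1/a_t)] = 1.440 km/s.
Second burn Δv₂ = |v₂ − v_a| = 1.337 km/s.
Total Δv = Δv₁ + Δv₂ = 3.561 km/s.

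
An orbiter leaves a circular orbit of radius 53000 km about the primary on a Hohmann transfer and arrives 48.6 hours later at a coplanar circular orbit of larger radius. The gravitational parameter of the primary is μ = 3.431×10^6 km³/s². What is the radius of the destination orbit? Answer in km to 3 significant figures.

r₂ = 3.87×10^5 km

Transfer time t = 48.6 hours = 1.7496×10^5 s, and t = π√(a_t³/μ).
So a_t = (μ t²/π²)^(1/3) = (3.431×10^6 × (1.7496×10^5)² / π²)^(1/3) = 2.1995×10^5 km.
Since a_t = (r₁ + r₂)/2, r₂ = 2a_t − r₁ = 2×2.1995×10^5 − 53000 = 3.869×10^5 km.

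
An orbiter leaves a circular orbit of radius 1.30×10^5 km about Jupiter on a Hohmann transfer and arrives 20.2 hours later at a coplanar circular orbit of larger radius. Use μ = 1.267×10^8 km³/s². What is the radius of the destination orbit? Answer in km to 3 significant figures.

Transfer time t = 20.2 hours = 72720 s, and t = π√(a_t³/μ).
So a_t = (μ t²/π²)^(1/3) = (1.267×10^8 × (72720)² / π²)^(1/3) = 4.0794×10^5 km.
Since a_t = (r₁ + r₂)/2, r₂ = 2a_t − r₁ = 2×4.0794×10^5 − 1.300×10^5 = 6.8588×10^5 km.

r₂ = 6.86×10^5 km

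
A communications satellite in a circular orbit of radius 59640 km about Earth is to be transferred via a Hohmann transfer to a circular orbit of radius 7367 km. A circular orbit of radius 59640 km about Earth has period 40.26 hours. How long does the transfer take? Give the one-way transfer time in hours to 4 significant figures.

From Kepler's third law T² = 4π²r³/μ at r = 59640 km, T = 40.26 hours = 40.26 × 3600 s = 1.44936×10^5 s: μ = 4π²r³/T² = 3.98676×10^5 km³/s².
The Hohmann ellipse has a_t = (r₁ + r₂)/2 = 33503.5 km.
Half the transfer-orbit period gives t = π√(a_t³/μ) = 30512 s.
Converting: 30512 s ÷ 3600 s/hour = 8.476 hours.

t = 8.476 hours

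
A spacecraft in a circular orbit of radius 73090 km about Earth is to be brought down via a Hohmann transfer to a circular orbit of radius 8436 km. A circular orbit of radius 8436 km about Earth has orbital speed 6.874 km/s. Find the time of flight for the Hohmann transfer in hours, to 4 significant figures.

t = 11.38 hours

From the circular-orbit relation v² = μ/r at r = 8436 km: μ = v²r = (6.874)² × 8436 = 3.98617×10^5 km³/s².
The Hohmann ellipse has a_t = (r₁ + r₂)/2 = 40763 km.
By Kepler's third law the transfer-orbit period is T = 2π√(a_t³/μ), so t = T/2 = 40952 s.
Converting: 40952 s ÷ 3600 s/hour = 11.38 hours.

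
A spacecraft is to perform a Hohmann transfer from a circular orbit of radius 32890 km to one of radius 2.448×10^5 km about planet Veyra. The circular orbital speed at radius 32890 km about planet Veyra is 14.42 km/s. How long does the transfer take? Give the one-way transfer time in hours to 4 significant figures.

t = 17.26 hours

From the circular-orbit relation v² = μ/r at r = 32890 km: μ = v²r = (14.42)² × 32890 = 6.83903×10^6 km³/s².
Transfer-ellipse semi-major axis a_t = (r₁ + r₂)/2 = (32890 + 2.448×10^5)/2 = 1.38845×10^5 km.
By Kepler's third law the transfer-orbit period is T = 2π√(a_t³/μ), so t = T/2 = 62150 s.
Converting: 62150 s ÷ 3600 s/hour = 17.26 hours.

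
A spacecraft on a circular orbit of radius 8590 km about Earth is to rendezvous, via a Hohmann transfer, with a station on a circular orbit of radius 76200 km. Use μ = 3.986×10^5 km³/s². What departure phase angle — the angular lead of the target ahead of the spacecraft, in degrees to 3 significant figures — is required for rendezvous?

φ = 105°

The Hohmann ellipse has a_t = (r₁ + r₂)/2 = 42395 km.
Transfer time t = π√(a_t³/μ) = 43436 s.
The target's mean motion on its circular orbit is ω₂ = √(μ/r₂³) = 3.0015×10^-5 rad/s.
Angle swept by the target during transfer: ω₂·t = 1.3037 rad = 74.70°.
The spacecraft traverses 180° on the transfer ellipse, so the target must lead by 180° − 74.70° = 105°.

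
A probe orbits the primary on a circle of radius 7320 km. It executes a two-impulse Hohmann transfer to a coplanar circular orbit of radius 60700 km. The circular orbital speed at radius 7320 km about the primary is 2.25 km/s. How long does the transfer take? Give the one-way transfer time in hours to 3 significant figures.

From the circular-orbit relation v² = μ/r at r = 7320 km: μ = v²r = (2.25)² × 7320 = 37057.5 km³/s².
Semi-major axis of the transfer orbit: a_t = (7320 + 60700)/2 = 34010 km.
Transfer time t = π√(a_t³/μ) = π√((34010)³ / 37057.5) = 1.024×10^5 s.
Converting: 1.024×10^5 s ÷ 3600 s/hour = 28.4 hours.

t = 28.4 hours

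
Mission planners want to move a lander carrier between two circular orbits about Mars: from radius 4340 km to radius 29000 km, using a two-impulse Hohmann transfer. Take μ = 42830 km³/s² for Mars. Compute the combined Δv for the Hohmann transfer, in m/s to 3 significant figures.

Semi-major axis of the transfer orbit: a_t = (4340 + 29000)/2 = 16670 km.
Circular speed at r₁: v₁ = √(μ/r₁) = √(42830/4340) = 3.141 km/s.
Transfer-orbit speed at r₁ (vis-viva): v_p = √[μ(2/r₁ − 1/a_t)] = 4.143 km/s.
First burn Δv₁ = |v_p − v₁| = 1.002 km/s.
Circular speed at r₂: v₂ = √(μ/r₂) = 1.2153 km/s.
Transfer-orbit speed at r₂: v_a = √[μ(2/r₂ − 1/a_t)] = 0.62009 km/s.
Second burn Δv₂ = |v₂ − v_a| = 0.5952 km/s.
Δv = Δv₁ + Δv₂ = 1.002 + 0.5952 = 1.597 km/s.

Δv = 1600 m/s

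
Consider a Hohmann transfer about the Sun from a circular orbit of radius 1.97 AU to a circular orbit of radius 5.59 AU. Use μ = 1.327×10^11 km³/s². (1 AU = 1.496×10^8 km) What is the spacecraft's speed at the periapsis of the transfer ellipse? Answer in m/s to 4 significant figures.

v = 25800 m/s

In km: r₁ = 1.97 × 1.496×10^8 = 2.94712×10^8 km; r₂ = 5.59 × 1.496×10^8 = 8.36264×10^8 km.
Semi-major axis of the transfer orbit: a_t = (2.94712×10^8 + 8.36264×10^8)/2 = 5.65488×10^8 km.
The periapsis of the transfer ellipse is at r = 2.94712×10^8 km.
From the vis-viva equation, v = √[μ(2/r − 1/a_t)] = 25.80 km/s.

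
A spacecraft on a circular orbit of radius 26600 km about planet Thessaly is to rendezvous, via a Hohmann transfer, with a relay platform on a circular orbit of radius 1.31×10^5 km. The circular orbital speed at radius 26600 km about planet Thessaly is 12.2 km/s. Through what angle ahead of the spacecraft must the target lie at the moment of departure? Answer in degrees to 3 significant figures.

φ = 96.0°

From the circular-orbit relation v² = μ/r at r = 26600 km: μ = v²r = (12.2)² × 26600 = 3.95914×10^6 km³/s².
Transfer-ellipse semi-major axis a_t = (r₁ + r₂)/2 = (26600 + 1.310×10^5)/2 = 78800 km.
Transfer time t = π√(a_t³/μ) = 34925 s.
The target's mean motion on its circular orbit is ω₂ = √(μ/r₂³) = 4.1966×10^-5 rad/s.
Angle swept by the target during transfer: ω₂·t = 1.4657 rad = 83.98°.
The spacecraft traverses 180° on the transfer ellipse, so the target must lead by 180° − 83.98° = 96.0°.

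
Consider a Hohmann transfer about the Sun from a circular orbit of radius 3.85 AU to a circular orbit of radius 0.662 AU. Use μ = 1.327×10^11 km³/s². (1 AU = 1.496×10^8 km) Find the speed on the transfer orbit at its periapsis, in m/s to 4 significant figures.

In km: r₁ = 3.85 × 1.496×10^8 = 5.7596×10^8 km; r₂ = 0.662 × 1.496×10^8 = 9.90352×10^7 km.
The Hohmann ellipse has a_t = (r₁ + r₂)/2 = 3.374976×10^8 km.
The periapsis of the transfer ellipse is at r = 9.90352×10^7 km.
Vis-viva: v = √[μ(2/r − 1/a_t)] = √[1.327×10^11 × (2/9.90352×10^7 − 1/3.374976×10^8)] = 47.82 km/s.

v = 47820 m/s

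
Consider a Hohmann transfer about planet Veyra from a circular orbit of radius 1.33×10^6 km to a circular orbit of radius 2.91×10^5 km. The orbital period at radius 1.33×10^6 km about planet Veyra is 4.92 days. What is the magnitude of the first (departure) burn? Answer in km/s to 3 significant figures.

Δv₁ = 7.88 km/s

From Kepler's third law T² = 4π²r³/μ at r = 1.33×10^6 km, T = 4.92 days = 4.92 × 86400 s = 4.25088×10^5 s: μ = 4π²r³/T² = 5.13993×10^8 km³/s².
Semi-major axis of the transfer orbit: a_t = (1.330×10^6 + 2.910×10^5)/2 = 8.105×10^5 km.
On the circular orbit at r = 1.330×10^6 km, v_c = √(μ/r) = 19.6586 km/s.
Vis-viva on the transfer ellipse at r = 1.330×10^6 km gives v_t = √[μ(2/r − 1/a_t)] = 11.7794 km/s.
Δv₁ = |v_t − v_c| = |11.7794 − 19.6586| = 7.879 km/s.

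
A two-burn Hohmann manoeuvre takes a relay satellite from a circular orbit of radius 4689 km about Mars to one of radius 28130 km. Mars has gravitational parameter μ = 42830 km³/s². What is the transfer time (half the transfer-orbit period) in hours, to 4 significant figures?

t = 8.864 hours

Semi-major axis of the transfer orbit: a_t = (4689 + 28130)/2 = 16409.5 km.
Half the transfer-orbit period gives t = π√(a_t³/μ) = 31910 s.
Converting: 31910 s ÷ 3600 s/hour = 8.864 hours.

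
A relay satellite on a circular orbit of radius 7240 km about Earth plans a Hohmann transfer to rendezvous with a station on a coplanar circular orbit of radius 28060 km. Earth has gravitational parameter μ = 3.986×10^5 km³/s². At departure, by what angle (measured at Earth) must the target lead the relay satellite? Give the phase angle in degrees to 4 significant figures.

Semi-major axis of the transfer orbit: a_t = (7240 + 28060)/2 = 17650 km.
The half-period of the transfer ellipse is t = π√(a_t³/μ) = 11668.05 s.
Target angular speed ω₂ = √(μ/r₂³) = 1.343189×10^-4 rad/s.
Angle swept by the target during transfer: ω₂·t = 1.56724 rad = 89.80°.
The relay satellite traverses 180° on the transfer ellipse, so the target must lead by 180° − 89.80° = 90.20°.

φ = 90.20°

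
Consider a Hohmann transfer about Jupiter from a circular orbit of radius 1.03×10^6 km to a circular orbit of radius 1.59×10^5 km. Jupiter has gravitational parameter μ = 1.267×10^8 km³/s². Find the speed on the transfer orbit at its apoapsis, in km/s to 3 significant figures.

v = 5.74 km/s

Transfer-ellipse semi-major axis a_t = (r₁ + r₂)/2 = (1.030×10^6 + 1.590×10^5)/2 = 5.945×10^5 km.
At apoapsis, r = 1.030×10^6 km.
Vis-viva: v = √[μ(2/r − 1/a_t)] = √[1.267×10^8 × (2/1.030×10^6 − 1/5.945×10^5)] = 5.736 km/s.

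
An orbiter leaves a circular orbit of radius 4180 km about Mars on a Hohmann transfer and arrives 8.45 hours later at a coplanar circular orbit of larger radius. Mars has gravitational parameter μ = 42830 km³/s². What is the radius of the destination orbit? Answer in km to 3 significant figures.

Transfer time t = 8.45 hours = 30420 s, and t = π√(a_t³/μ).
So a_t = (μ t²/π²)^(1/3) = (42830 × (30420)² / π²)^(1/3) = 15895 km.
Since a_t = (r₁ + r₂)/2, r₂ = 2a_t − r₁ = 2×15895 − 4180 = 27610 km.

r₂ = 27600 km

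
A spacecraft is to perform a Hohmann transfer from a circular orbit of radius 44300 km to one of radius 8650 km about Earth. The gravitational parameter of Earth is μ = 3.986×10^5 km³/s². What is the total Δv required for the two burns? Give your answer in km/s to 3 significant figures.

Semi-major axis of the transfer orbit: a_t = (44300 + 8650)/2 = 26475 km.
At r₁ the circular-orbit speed is v₁ = √(μ/r₁) = 3.000 km/s.
On the transfer ellipse at r₁, v² = μ(2/r − 1/a) gives v_a = √[μ(2/r₁ − 1/a_t)] = 1.715 km/s.
First burn Δv₁ = |v_a − v₁| = 1.285 km/s.
At r₂, v₂ = √(μ/r₂) = 6.788 km/s.
Transfer-orbit speed at r₂: v_p = √[μ(2/r₂ − 1/a_t)] = 8.781 km/s.
Second burn Δv₂ = |v₂ − v_p| = 1.993 km/s.
Total Δv = Δv₁ + Δv₂ = 3.278 km/s.

Δv = 3.28 km/s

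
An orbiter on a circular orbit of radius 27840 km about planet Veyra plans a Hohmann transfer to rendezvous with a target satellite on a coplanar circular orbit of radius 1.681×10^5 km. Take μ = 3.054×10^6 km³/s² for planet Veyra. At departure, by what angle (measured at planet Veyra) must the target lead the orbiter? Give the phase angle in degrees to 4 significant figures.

φ = 99.91°

Semi-major axis of the transfer orbit: a_t = (27840 + 1.681×10^5)/2 = 97970 km.
Transfer time t = π√(a_t³/μ) = 55126 s.
The target's mean motion on its circular orbit is ω₂ = √(μ/r₂³) = 2.5356×10^-5 rad/s.
Angle swept by the target during transfer: ω₂·t = 1.3978 rad = 80.09°.
The orbiter traverses 180° on the transfer ellipse, so the target must lead by 180° − 80.09° = 99.91°.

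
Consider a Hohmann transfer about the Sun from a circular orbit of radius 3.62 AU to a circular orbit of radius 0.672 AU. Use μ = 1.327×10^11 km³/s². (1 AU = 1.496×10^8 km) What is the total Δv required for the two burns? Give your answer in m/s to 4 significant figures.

Δv = 17750 m/s

In km: r₁ = 3.62 × 1.496×10^8 = 5.41552×10^8 km; r₂ = 0.672 × 1.496×10^8 = 1.005312×10^8 km.
Transfer-ellipse semi-major axis a_t = (r₁ + r₂)/2 = (5.41552×10^8 + 1.005312×10^8)/2 = 3.210416×10^8 km.
At r₁ the circular-orbit speed is v₁ = √(μ/r₁) = 15.654 km/s.
Transfer-orbit speed at r₁ (vis-viva): v_a = √[μ(2/r₁ − 1/a_t)] = 8.7596 km/s.
First burn Δv₁ = |v_a − v₁| = 6.894 km/s.
At r₂, v₂ = √(μ/r₂) = 36.33 km/s.
Transfer-orbit speed at r₂: v_p = √[μ(2/r₂ − 1/a_t)] = 47.19 km/s.
Second burn Δv₂ = |v₂ − v_p| = 10.86 km/s.
Total Δv = Δv₁ + Δv₂ = 17.75 km/s.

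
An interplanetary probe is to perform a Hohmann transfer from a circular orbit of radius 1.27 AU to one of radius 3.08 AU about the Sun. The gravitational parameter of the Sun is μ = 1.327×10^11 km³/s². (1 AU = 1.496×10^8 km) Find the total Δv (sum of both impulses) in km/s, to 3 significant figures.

In km: r₁ = 1.27 × 1.496×10^8 = 1.89992×10^8 km; r₂ = 3.08 × 1.496×10^8 = 4.60768×10^8 km.
Transfer-ellipse semi-major axis a_t = (r₁ + r₂)/2 = (1.89992×10^8 + 4.60768×10^8)/2 = 3.2538×10^8 km.
At r₁ the circular-orbit speed is v₁ = √(μ/r₁) = 26.428 km/s.
Transfer-orbit speed at r₁ (vis-viva): v_p = √[μ(2/r₁ − 1/a_t)] = 31.449 km/s.
First burn Δv₁ = |v_p − v₁| = 5.021 km/s.
Circular speed at r₂: v₂ = √(μ/r₂) = 16.9705 km/s.
Transfer-orbit speed at r₂: v_a = √[μ(2/r₂ − 1/a_t)] = 12.9678 km/s.
Second burn Δv₂ = |v₂ − v_a| = 4.003 km/s.
Total Δv = Δv₁ + Δv₂ = 9.024 km/s.

Δv = 9.02 km/s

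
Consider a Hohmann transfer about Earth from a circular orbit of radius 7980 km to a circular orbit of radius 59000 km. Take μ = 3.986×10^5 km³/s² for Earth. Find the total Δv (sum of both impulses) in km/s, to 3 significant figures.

Transfer-ellipse semi-major axis a_t = (r₁ + r₂)/2 = (7980 + 59000)/2 = 33490 km.
Circular speed at r₁: v₁ = √(μ/r₁) = √(3.986×10^5/7980) = 7.0675 km/s.
Transfer-orbit speed at r₁ (vis-viva): v_p = √[μ(2/r₁ − 1/a_t)] = 9.3807 km/s.
First burn Δv₁ = |v_p − v₁| = 2.3132 km/s.
Circular speed at r₂: v₂ = √(μ/r₂) = 2.5992 km/s.
Transfer-orbit speed at r₂: v_a = √[μ(2/r₂ − 1/a_t)] = 1.2688 km/s.
Second burn Δv₂ = |v₂ − v_a| = 1.3304 km/s.
Total Δv = Δv₁ + Δv₂ = 3.644 km/s.

Δv = 3.64 km/s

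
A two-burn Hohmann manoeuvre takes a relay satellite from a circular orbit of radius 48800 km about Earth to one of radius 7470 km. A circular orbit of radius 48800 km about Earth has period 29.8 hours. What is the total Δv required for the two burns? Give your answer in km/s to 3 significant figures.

From Kepler's third law T² = 4π²r³/μ at r = 48800 km, T = 29.8 hours = 29.8 × 3600 s = 1.0728×10^5 s: μ = 4π²r³/T² = 3.98641×10^5 km³/s².
The Hohmann ellipse has a_t = (r₁ + r₂)/2 = 28135 km.
At r₁ the circular-orbit speed is v₁ = √(μ/r₁) = 2.858 km/s.
On the transfer ellipse at r₁, v² = μ(2/r − 1/a) gives v_a = √[μ(2/r₁ − 1/a_t)] = 1.473 km/s.
First burn Δv₁ = |v_a − v₁| = 1.385 km/s.
At r₂, v₂ = √(μ/r₂) = 7.305 km/s.
Transfer-orbit speed at r₂: v_p = √[μ(2/r₂ − 1/a_t)] = 9.621 km/s.
Second burn Δv₂ = |v₂ − v_p| = 2.316 km/s.
Δv = Δv₁ + Δv₂ = 1.385 + 2.316 = 3.701 km/s.

Δv = 3.70 km/s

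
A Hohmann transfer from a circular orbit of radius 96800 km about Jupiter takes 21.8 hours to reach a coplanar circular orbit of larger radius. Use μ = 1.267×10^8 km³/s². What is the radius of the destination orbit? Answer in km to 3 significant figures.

Transfer time t = 21.8 hours = 78480 s, and t = π√(a_t³/μ).
So a_t = (μ t²/π²)^(1/3) = (1.267×10^8 × (78480)² / π²)^(1/3) = 4.2921×10^5 km.
Since a_t = (r₁ + r₂)/2, r₂ = 2a_t − r₁ = 2×4.2921×10^5 − 96800 = 7.6162×10^5 km.

r₂ = 7.62×10^5 km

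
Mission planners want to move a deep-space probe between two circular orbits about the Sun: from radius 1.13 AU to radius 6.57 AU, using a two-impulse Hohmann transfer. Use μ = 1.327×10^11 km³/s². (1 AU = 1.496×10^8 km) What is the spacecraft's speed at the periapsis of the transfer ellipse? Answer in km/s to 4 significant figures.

v = 36.60 km/s

In km: r₁ = 1.13 × 1.496×10^8 = 1.69048×10^8 km; r₂ = 6.57 × 1.496×10^8 = 9.82872×10^8 km.
Semi-major axis of the transfer orbit: a_t = (1.69048×10^8 + 9.82872×10^8)/2 = 5.7596×10^8 km.
At periapsis, r = 1.69048×10^8 km.
From the vis-viva equation, v = √[μ(2/r − 1/a_t)] = 36.60 km/s.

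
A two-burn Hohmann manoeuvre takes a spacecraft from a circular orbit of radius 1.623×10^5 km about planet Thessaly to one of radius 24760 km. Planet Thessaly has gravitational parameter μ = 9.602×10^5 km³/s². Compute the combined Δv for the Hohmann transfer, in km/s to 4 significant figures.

Transfer-ellipse semi-major axis a_t = (r₁ + r₂)/2 = (1.623×10^5 + 24760)/2 = 93530 km.
Circular speed at r₁: v₁ = √(μ/r₁) = √(9.602×10^5/1.623×10^5) = 2.432 km/s.
Transfer-orbit speed at r₁ (vis-viva equation): v_a = √[μ(2/r₁ − 1/a_t)] = 1.251 km/s.
First burn Δv₁ = |v_a − v₁| = 1.181 km/s.
At r₂, v₂ = √(μ/r₂) = 6.227 km/s.
Transfer-orbit speed at r₂: v_p = √[μ(2/r₂ − 1/a_t)] = 8.203 km/s.
Second burn Δv₂ = |v₂ − v_p| = 1.976 km/s.
Total Δv = Δv₁ + Δv₂ = 3.157 km/s.

Δv = 3.157 km/s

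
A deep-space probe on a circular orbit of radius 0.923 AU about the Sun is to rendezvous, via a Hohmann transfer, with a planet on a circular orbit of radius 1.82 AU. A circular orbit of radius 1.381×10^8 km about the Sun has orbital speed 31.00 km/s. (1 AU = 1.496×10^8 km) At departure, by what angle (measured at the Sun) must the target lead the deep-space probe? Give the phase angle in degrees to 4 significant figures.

φ = 62.25°

From the circular-orbit relation v² = μ/r at r = 1.381×10^8 km: μ = v²r = (31.00)² × 1.381×10^8 = 1.32714×10^11 km³/s².
In km: r₁ = 0.923 × 1.496×10^8 = 1.380808×10^8 km; r₂ = 1.82 × 1.496×10^8 = 2.72272×10^8 km.
Semi-major axis of the transfer orbit: a_t = (1.380808×10^8 + 2.72272×10^8)/2 = 2.051764×10^8 km.
The half-period of the transfer ellipse is t = π√(a_t³/μ) = 2.5344×10^7 s.
Target angular speed ω₂ = √(μ/r₂³) = 8.1088×10^-8 rad/s.
Angle swept by the target during transfer: ω₂·t = 2.0551 rad = 117.75°.
The deep-space probe traverses 180° on the transfer ellipse, so the target must lead by 180° − 117.75° = 62.25°.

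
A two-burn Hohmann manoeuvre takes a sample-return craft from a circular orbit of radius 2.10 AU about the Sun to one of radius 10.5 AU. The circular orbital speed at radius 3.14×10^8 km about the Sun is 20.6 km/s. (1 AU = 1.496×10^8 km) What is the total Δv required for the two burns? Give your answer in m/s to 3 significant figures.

Δv = 9890 m/s

From the circular-orbit relation v² = μ/r at r = 3.14×10^8 km: μ = v²r = (20.6)² × 3.14×10^8 = 1.33249×10^11 km³/s².
In km: r₁ = 2.10 × 1.496×10^8 = 3.1416×10^8 km; r₂ = 10.5 × 1.496×10^8 = 1.5708×10^9 km.
Semi-major axis of the transfer orbit: a_t = (3.1416×10^8 + 1.5708×10^9)/2 = 9.4248×10^8 km.
Circular speed at r₁: v₁ = √(μ/r₁) = √(1.33249×10^11/3.1416×10^8) = 20.595 km/s.
On the transfer ellipse at r₁, vis-viva gives v_p = √[μ(2/r₁ − 1/a_t)] = 26.588 km/s.
First burn Δv₁ = |v_p − v₁| = 5.993 km/s.
Circular speed at r₂: v₂ = √(μ/r₂) = 9.2103 km/s.
Transfer-orbit speed at r₂: v_a = √[μ(2/r₂ − 1/a_t)] = 5.3175 km/s.
Second burn Δv₂ = |v₂ − v_a| = 3.893 km/s.
Total Δv = Δv₁ + Δv₂ = 9.886 km/s.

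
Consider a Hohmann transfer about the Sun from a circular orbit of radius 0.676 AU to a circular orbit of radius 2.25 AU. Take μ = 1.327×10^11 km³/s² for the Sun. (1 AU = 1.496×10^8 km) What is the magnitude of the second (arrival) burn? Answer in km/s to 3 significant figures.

In km: r₁ = 0.676 × 1.496×10^8 = 1.011296×10^8 km; r₂ = 2.25 × 1.496×10^8 = 3.366×10^8 km.
Semi-major axis of the transfer orbit: a_t = (1.011296×10^8 + 3.366×10^8)/2 = 2.188648×10^8 km.
Circular speed at r = 3.366×10^8 km: v_c = √(μ/r) = 19.8554 km/s.
Transfer-orbit speed at the same r (vis-viva, a = a_t): v_t = √[μ(2/r − 1/a_t)] = 13.4968 km/s.
Δv₂ = |v_t − v_c| = |13.4968 − 19.8554| = 6.359 km/s.

Δv₂ = 6.36 km/s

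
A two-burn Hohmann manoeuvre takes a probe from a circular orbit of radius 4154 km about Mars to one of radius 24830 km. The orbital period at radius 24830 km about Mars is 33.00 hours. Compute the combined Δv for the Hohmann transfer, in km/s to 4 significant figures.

Δv = 1.602 km/s

From Kepler's third law T² = 4π²r³/μ at r = 24830 km, T = 33.00 hours = 33.00 × 3600 s = 1.188×10^5 s: μ = 4π²r³/T² = 42821.0 km³/s².
The Hohmann ellipse has a_t = (r₁ + r₂)/2 = 14492 km.
At r₁ the circular-orbit speed is v₁ = √(μ/r₁) = 3.2107 km/s.
Transfer-orbit speed at r₁ (v² = μ(2/r − 1/a)): v_p = √[μ(2/r₁ − 1/a_t)] = 4.2026 km/s.
First burn Δv₁ = |v_p − v₁| = 0.9919 km/s.
Circular speed at r₂: v₂ = √(μ/r₂) = 1.3132 km/s.
Transfer-orbit speed at r₂: v_a = √[μ(2/r₂ − 1/a_t)] = 0.70309 km/s.
Second burn Δv₂ = |v₂ − v_a| = 0.6101 km/s.
Total Δv = Δv₁ + Δv₂ = 1.602 km/s.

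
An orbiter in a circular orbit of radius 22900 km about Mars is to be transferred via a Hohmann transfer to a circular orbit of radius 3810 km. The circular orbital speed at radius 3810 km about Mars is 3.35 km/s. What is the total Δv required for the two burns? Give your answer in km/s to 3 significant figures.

Δv = 1.67 km/s

From the circular-orbit relation v² = μ/r at r = 3810 km: μ = v²r = (3.35)² × 3810 = 42757.7 km³/s².
Semi-major axis of the transfer orbit: a_t = (22900 + 3810)/2 = 13355 km.
Circular speed at r₁: v₁ = √(μ/r₁) = √(42757.7/22900) = 1.366437 km/s.
On the transfer ellipse at r₁, v² = μ(2/r − 1/a) gives v_a = √[μ(2/r₁ − 1/a_t)] = 0.7298441 km/s.
First burn Δv₁ = |v_a − v₁| = 0.63659 km/s.
Circular speed at r₂: v₂ = √(μ/r₂) = 3.3500 km/s.
Transfer-orbit speed at r₂: v_p = √[μ(2/r₂ − 1/a_t)] = 4.3867 km/s.
Second burn Δv₂ = |v₂ − v_p| = 1.0367 km/s.
Δv = Δv₁ + Δv₂ = 0.63659 + 1.0367 = 1.673 km/s.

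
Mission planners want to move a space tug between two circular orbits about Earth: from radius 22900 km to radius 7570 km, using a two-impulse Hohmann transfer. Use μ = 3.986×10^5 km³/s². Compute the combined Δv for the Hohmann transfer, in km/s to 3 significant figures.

Δv = 2.87 km/s

Transfer-ellipse semi-major axis a_t = (r₁ + r₂)/2 = (22900 + 7570)/2 = 15235 km.
Circular speed at r₁: v₁ = √(μ/r₁) = √(3.986×10^5/22900) = 4.172 km/s.
Transfer-orbit speed at r₁ (v² = μ(2/r − 1/a)): v_a = √[μ(2/r₁ − 1/a_t)] = 2.941 km/s.
First burn Δv₁ = |v_a − v₁| = 1.231 km/s.
Circular speed at r₂: v₂ = √(μ/r₂) = 7.256 km/s.
Transfer-orbit speed at r₂: v_p = √[μ(2/r₂ − 1/a_t)] = 8.896 km/s.
Second burn Δv₂ = |v₂ − v_p| = 1.640 km/s.
Total Δv = Δv₁ + Δv₂ = 2.871 km/s.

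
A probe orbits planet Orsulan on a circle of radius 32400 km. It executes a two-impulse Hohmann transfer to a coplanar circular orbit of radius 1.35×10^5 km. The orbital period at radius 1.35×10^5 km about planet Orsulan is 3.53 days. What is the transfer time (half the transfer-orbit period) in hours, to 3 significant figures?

From Kepler's third law T² = 4π²r³/μ at r = 1.35×10^5 km, T = 3.53 days = 3.53 × 86400 s = 3.04992×10^5 s: μ = 4π²r³/T² = 1.04420×10^6 km³/s².
Semi-major axis of the transfer orbit: a_t = (32400 + 1.350×10^5)/2 = 83700 km.
Transfer time t = π√(a_t³/μ) = π√((83700)³ / 1.04420×10^6) = 74450 s.
Converting: 74450 s ÷ 3600 s/hour = 20.7 hours.

t = 20.7 hours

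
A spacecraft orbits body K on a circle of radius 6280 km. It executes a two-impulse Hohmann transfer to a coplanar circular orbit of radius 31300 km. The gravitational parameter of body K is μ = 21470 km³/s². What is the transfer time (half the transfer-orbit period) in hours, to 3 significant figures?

t = 15.3 hours

Transfer-ellipse semi-major axis a_t = (r₁ + r₂)/2 = (6280 + 31300)/2 = 18790 km.
Half the transfer-orbit period gives t = π√(a_t³/μ) = 55220 s.
Converting: 55220 s ÷ 3600 s/hour = 15.3 hours.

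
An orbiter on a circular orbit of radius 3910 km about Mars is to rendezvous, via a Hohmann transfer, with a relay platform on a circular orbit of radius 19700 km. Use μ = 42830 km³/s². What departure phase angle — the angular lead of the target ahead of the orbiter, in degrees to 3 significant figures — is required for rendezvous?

The Hohmann ellipse has a_t = (r₁ + r₂)/2 = 11805 km.
Transfer time t = π√(a_t³/μ) = 19470 s.
Target angular speed ω₂ = √(μ/r₂³) = 7.485×10^-5 rad/s.
Angle swept by the target during transfer: ω₂·t = 1.4573 rad = 83.50°.
Arrival is 180° from departure on the ellipse, so φ = 180° − 83.50° = 96.5°.

φ = 96.5°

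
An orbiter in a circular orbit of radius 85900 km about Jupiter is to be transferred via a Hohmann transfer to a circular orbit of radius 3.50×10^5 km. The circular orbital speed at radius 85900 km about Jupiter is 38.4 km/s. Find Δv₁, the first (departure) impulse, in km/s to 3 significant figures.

From the circular-orbit relation v² = μ/r at r = 85900 km: μ = v²r = (38.4)² × 85900 = 1.26665×10^8 km³/s².
Transfer-ellipse semi-major axis a_t = (r₁ + r₂)/2 = (85900 + 3.500×10^5)/2 = 2.1795×10^5 km.
Circular speed at r = 85900 km: v_c = √(μ/r) = 38.40 km/s.
Vis-viva on the transfer ellipse at r = 85900 km gives v_t = √[μ(2/r − 1/a_t)] = 48.66 km/s.
Δv₁ = |v_t − v_c| = |48.66 − 38.40| = 10.26 km/s.

Δv₁ = 10.3 km/s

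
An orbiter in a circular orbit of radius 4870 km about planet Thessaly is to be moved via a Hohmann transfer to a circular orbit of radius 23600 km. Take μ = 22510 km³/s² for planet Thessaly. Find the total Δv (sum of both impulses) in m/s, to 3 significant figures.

Semi-major axis of the transfer orbit: a_t = (4870 + 23600)/2 = 14235 km.
Circular speed at r₁: v₁ = √(μ/r₁) = √(22510/4870) = 2.1499 km/s.
Transfer-orbit speed at r₁ (v² = μ(2/r − 1/a)): v_p = √[μ(2/r₁ − 1/a_t)] = 2.7682 km/s.
First burn Δv₁ = |v_p − v₁| = 0.6183 km/s.
At r₂, v₂ = √(μ/r₂) = 0.9766 km/s.
Transfer-orbit speed at r₂: v_a = √[μ(2/r₂ − 1/a_t)] = 0.5712 km/s.
Second burn Δv₂ = |v₂ − v_a| = 0.4054 km/s.
Δv = Δv₁ + Δv₂ = 0.6183 + 0.4054 = 1.024 km/s.

Δv = 1020 m/s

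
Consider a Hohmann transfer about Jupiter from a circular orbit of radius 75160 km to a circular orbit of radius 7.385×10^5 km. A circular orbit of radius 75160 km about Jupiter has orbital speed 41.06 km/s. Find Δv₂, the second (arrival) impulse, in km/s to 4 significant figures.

Δv₂ = 7.469 km/s

From the circular-orbit relation v² = μ/r at r = 75160 km: μ = v²r = (41.06)² × 75160 = 1.26714×10^8 km³/s².
Semi-major axis of the transfer orbit: a_t = (75160 + 7.385×10^5)/2 = 4.0683×10^5 km.
On the circular orbit at r = 7.385×10^5 km, v_c = √(μ/r) = 13.099 km/s.
Transfer-orbit speed at the same r (vis-viva, a = a_t): v_t = √[μ(2/r − 1/a_t)] = 5.6302 km/s.
Δv₂ = |v_t − v_c| = |5.6302 − 13.099| = 7.469 km/s.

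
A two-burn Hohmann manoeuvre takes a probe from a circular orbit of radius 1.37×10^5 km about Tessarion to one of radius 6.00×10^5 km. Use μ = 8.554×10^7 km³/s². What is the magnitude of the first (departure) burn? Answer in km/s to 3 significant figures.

Transfer-ellipse semi-major axis a_t = (r₁ + r₂)/2 = (1.370×10^5 + 6.000×10^5)/2 = 3.685×10^5 km.
On the circular orbit at r = 1.370×10^5 km, v_c = √(μ/r) = 24.988 km/s.
Vis-viva on the transfer ellipse at r = 1.370×10^5 km gives v_t = √[μ(2/r − 1/a_t)] = 31.885 km/s.
Δv₁ = |v_t − v_c| = |31.885 − 24.988| = 6.897 km/s.

Δv₁ = 6.90 km/s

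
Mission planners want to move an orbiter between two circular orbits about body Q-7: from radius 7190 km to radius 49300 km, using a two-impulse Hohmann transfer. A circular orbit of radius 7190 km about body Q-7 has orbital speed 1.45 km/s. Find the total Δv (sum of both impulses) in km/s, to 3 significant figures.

From the circular-orbit relation v² = μ/r at r = 7190 km: μ = v²r = (1.45)² × 7190 = 15117.0 km³/s².
Transfer-ellipse semi-major axis a_t = (r₁ + r₂)/2 = (7190 + 49300)/2 = 28245 km.
At r₁ the circular-orbit speed is v₁ = √(μ/r₁) = 1.45000 km/s.
Transfer-orbit speed at r₁ (vis-viva): v_p = √[μ(2/r₁ − 1/a_t)] = 1.91567 km/s.
First burn Δv₁ = |v_p − v₁| = 0.46567 km/s.
Circular speed at r₂: v₂ = √(μ/r₂) = 0.55374 km/s.
Transfer-orbit speed at r₂: v_a = √[μ(2/r₂ − 1/a_t)] = 0.27938 km/s.
Second burn Δv₂ = |v₂ − v_a| = 0.27436 km/s.
Δv = Δv₁ + Δv₂ = 0.46567 + 0.27436 = 0.7400 km/s.

Δv = 0.740 km/s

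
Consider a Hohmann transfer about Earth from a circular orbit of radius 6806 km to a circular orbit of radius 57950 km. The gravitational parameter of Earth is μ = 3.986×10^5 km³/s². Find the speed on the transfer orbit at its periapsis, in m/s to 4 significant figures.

v = 10240 m/s

The Hohmann ellipse has a_t = (r₁ + r₂)/2 = 32378 km.
The periapsis of the transfer ellipse is at r = 6806 km.
Applying v² = μ(2/r − 1/a_t): v = 10.24 km/s.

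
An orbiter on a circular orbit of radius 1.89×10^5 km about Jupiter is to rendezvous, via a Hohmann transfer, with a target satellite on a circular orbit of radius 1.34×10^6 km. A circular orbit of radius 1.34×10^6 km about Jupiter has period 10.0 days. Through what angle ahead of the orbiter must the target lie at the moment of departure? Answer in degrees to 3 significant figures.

From Kepler's third law T² = 4π²r³/μ at r = 1.34×10^6 km, T = 10.0 days = 10.0 × 86400 s = 8.640×10^5 s: μ = 4π²r³/T² = 1.27247×10^8 km³/s².
Semi-major axis of the transfer orbit: a_t = (1.890×10^5 + 1.340×10^6)/2 = 7.645×10^5 km.
The half-period of the transfer ellipse is t = π√(a_t³/μ) = 1.8616×10^5 s.
The target's mean motion on its circular orbit is ω₂ = √(μ/r₂³) = 7.2722×10^-6 rad/s.
Angle swept by the target during transfer: ω₂·t = 1.3538 rad = 77.57°.
The orbiter traverses 180° on the transfer ellipse, so the target must lead by 180° − 77.57° = 102°.

φ = 102°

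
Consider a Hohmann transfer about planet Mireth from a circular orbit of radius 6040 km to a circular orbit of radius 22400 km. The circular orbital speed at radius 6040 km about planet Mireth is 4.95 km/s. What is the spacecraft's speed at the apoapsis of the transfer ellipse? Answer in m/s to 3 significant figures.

From the circular-orbit relation v² = μ/r at r = 6040 km: μ = v²r = (4.95)² × 6040 = 1.47995×10^5 km³/s².
The Hohmann ellipse has a_t = (r₁ + r₂)/2 = 14220 km.
At apoapsis, r = 22400 km.
Vis-viva: v = √[μ(2/r − 1/a_t)] = √[1.47995×10^5 × (2/22400 − 1/14220)] = 1.675 km/s.

v = 1680 m/s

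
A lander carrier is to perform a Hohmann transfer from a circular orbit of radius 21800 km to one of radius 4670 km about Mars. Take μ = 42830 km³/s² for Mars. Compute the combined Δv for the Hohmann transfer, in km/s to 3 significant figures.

Semi-major axis of the transfer orbit: a_t = (21800 + 4670)/2 = 13235 km.
At r₁ the circular-orbit speed is v₁ = √(μ/r₁) = 1.4017 km/s.
Transfer-orbit speed at r₁ (vis-viva): v_a = √[μ(2/r₁ − 1/a_t)] = 0.83261 km/s.
First burn Δv₁ = |v_a − v₁| = 0.5691 km/s.
At r₂, v₂ = √(μ/r₂) = 3.0284 km/s.
Transfer-orbit speed at r₂: v_p = √[μ(2/r₂ − 1/a_t)] = 3.8867 km/s.
Second burn Δv₂ = |v₂ − v_p| = 0.8583 km/s.
Total Δv = Δv₁ + Δv₂ = 1.427 km/s.

Δv = 1.43 km/s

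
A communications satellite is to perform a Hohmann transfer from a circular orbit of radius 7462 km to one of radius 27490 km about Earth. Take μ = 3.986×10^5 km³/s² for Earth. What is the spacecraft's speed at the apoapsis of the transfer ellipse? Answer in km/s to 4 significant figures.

The Hohmann ellipse has a_t = (r₁ + r₂)/2 = 17476 km.
The apoapsis of the transfer ellipse is at r = 27490 km.
From the vis-viva equation, v = √[μ(2/r − 1/a_t)] = 2.488 km/s.

v = 2.488 km/s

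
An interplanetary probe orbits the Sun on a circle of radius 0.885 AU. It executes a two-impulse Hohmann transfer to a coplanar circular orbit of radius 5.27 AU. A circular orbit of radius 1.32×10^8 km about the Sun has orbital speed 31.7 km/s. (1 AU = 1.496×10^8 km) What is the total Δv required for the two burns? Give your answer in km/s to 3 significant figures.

From the circular-orbit relation v² = μ/r at r = 1.32×10^8 km: μ = v²r = (31.7)² × 1.32×10^8 = 1.32645×10^11 km³/s².
In km: r₁ = 0.885 × 1.496×10^8 = 1.32396×10^8 km; r₂ = 5.27 × 1.496×10^8 = 7.88392×10^8 km.
Semi-major axis of the transfer orbit: a_t = (1.32396×10^8 + 7.88392×10^8)/2 = 4.60394×10^8 km.
At r₁ the circular-orbit speed is v₁ = √(μ/r₁) = 31.6526 km/s.
On the transfer ellipse at r₁, v² = μ(2/r − 1/a) gives v_p = √[μ(2/r₁ − 1/a_t)] = 41.4205 km/s.
First burn Δv₁ = |v_p − v₁| = 9.768 km/s.
At r₂, v₂ = √(μ/r₂) = 12.971 km/s.
Transfer-orbit speed at r₂: v_a = √[μ(2/r₂ − 1/a_t)] = 6.9558 km/s.
Second burn Δv₂ = |v₂ − v_a| = 6.015 km/s.
Δv = Δv₁ + Δv₂ = 9.768 + 6.015 = 15.78 km/s.

Δv = 15.8 km/s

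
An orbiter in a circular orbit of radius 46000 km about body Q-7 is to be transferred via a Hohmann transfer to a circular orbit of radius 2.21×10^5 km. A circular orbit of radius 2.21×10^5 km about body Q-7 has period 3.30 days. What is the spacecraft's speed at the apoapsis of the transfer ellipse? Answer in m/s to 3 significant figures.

v = 2860 m/s

From Kepler's third law T² = 4π²r³/μ at r = 2.21×10^5 km, T = 3.30 days = 3.30 × 86400 s = 2.8512×10^5 s: μ = 4π²r³/T² = 5.24181×10^6 km³/s².
The Hohmann ellipse has a_t = (r₁ + r₂)/2 = 1.335×10^5 km.
The apoapsis of the transfer ellipse is at r = 2.210×10^5 km.
From the vis-viva equation, v = √[μ(2/r − 1/a_t)] = 2.859 km/s.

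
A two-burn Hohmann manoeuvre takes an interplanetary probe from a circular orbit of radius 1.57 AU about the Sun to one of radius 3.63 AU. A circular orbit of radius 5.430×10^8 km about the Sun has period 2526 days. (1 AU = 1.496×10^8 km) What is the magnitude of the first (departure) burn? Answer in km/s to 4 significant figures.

From Kepler's third law T² = 4π²r³/μ at r = 5.430×10^8 km, T = 2526 days = 2526 × 86400 s = 2.182464×10^8 s: μ = 4π²r³/T² = 1.32698×10^11 km³/s².
In km: r₁ = 1.57 × 1.496×10^8 = 2.34872×10^8 km; r₂ = 3.63 × 1.496×10^8 = 5.43048×10^8 km.
Semi-major axis of the transfer orbit: a_t = (2.34872×10^8 + 5.43048×10^8)/2 = 3.8896×10^8 km.
Circular speed at r = 2.34872×10^8 km: v_c = √(μ/r) = 23.7693 km/s.
Vis-viva on the transfer ellipse at r = 2.34872×10^8 km gives v_t = √[μ(2/r − 1/a_t)] = 28.0856 km/s.
Δv₁ = |v_t − v_c| = |28.0856 − 23.7693| = 4.316 km/s.

Δv₁ = 4.316 km/s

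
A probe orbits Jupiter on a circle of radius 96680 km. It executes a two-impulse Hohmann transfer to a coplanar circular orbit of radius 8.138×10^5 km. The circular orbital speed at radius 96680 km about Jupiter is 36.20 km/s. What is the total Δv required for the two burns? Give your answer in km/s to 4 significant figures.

From the circular-orbit relation v² = μ/r at r = 96680 km: μ = v²r = (36.20)² × 96680 = 1.26693×10^8 km³/s².
The Hohmann ellipse has a_t = (r₁ + r₂)/2 = 4.5524×10^5 km.
At r₁ the circular-orbit speed is v₁ = √(μ/r₁) = 36.20 km/s.
On the transfer ellipse at r₁, v² = μ(2/r − 1/a) gives v_p = √[μ(2/r₁ − 1/a_t)] = 48.40 km/s.
First burn Δv₁ = |v_p − v₁| = 12.20 km/s.
Circular speed at r₂: v₂ = √(μ/r₂) = 12.477 km/s.
Transfer-orbit speed at r₂: v_a = √[μ(2/r₂ − 1/a_t)] = 5.7500 km/s.
Second burn Δv₂ = |v₂ − v_a| = 6.727 km/s.
Δv = Δv₁ + Δv₂ = 12.20 + 6.727 = 18.93 km/s.

Δv = 18.93 km/s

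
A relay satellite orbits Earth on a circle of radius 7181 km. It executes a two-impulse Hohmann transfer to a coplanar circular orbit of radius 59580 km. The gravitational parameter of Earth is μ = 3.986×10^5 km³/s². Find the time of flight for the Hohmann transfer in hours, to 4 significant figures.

t = 8.430 hours

Semi-major axis of the transfer orbit: a_t = (7181 + 59580)/2 = 33380.5 km.
By Kepler's third law the transfer-orbit period is T = 2π√(a_t³/μ), so t = T/2 = 30347 s.
Converting: 30347 s ÷ 3600 s/hour = 8.430 hours.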